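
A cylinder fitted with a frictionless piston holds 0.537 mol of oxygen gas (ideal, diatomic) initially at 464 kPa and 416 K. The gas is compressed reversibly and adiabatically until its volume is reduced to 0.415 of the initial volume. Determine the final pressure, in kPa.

V₁ = nRT₁/P₁ = 0.537×8.314×416/464 = 4.00 L.
Adiabatic: TV^(γ−1) = const ⇒ T₂ = 416×(2.41)^0.400 = 591 K; PV^γ = const ⇒ P₂ = 1590 kPa.

1590 kPa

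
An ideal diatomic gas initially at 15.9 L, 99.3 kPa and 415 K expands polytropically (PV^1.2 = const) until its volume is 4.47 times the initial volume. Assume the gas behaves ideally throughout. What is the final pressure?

Polytropic n=1.2: T₂ = T₁(V₁/V₂)^(n−1) = 415×(0.224)^0.20 = 308 K; P₂ = P₁(V₁/V₂)^n = 16.5 kPa.

16.5 kPa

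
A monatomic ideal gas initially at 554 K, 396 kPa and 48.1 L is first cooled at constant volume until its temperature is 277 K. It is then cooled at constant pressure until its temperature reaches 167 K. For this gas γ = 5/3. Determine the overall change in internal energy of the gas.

-20000 J

n = P₁V₁/(RT₁) = 396×48.1/(8.314×554) = 4.14 mol.
Step 1 — Isochoric: V stays 48.1 L; P/T = const ⇒ T₂ = 277 K, P₂ = 198 kPa.
W = 0 (no volume change).
ΔU = nCvΔT = 4.14×12.5×(277−554) = -14300 J.
Q = ΔU = -14300 J.
State after step 1: P = 198 kPa, V = 48.1 L, T = 277 K.
Step 2 — Isobaric: P stays 198 kPa; V/T = const ⇒ T₂ = 167 K, V₂ = 29.0 L.
W = PΔV = 198×(29.0−48.1) kPa·L = -3780 J.
ΔU = nCvΔT = 4.14×12.5×(167−277) = -5670 J.
Q = ΔU + W = nCpΔT = -9460 J.
Net over both steps: W = -3780 J, Q = -23700 J, ΔU = -20000 J.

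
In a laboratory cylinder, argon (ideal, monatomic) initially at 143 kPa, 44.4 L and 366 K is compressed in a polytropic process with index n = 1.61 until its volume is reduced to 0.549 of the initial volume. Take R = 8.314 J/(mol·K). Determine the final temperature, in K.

Polytropic n=1.61: T₂ = T₁(V₁/V₂)^(n−1) = 366×(1.82)^0.61 = 528 K; P₂ = P₁(V₁/V₂)^n = 376 kPa.

528 K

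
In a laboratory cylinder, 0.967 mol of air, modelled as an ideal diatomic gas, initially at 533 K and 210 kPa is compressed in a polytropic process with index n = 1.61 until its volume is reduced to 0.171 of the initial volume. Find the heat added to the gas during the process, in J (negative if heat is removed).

7140 J

V₁ = nRT₁/P₁ = 0.967×8.314×533/210 = 20.4 L.
Polytropic n=1.61: T₂ = T₁(V₁/V₂)^(n−1) = 533×(5.85)^0.61 = 1570 K; P₂ = P₁(V₁/V₂)^n = 3610 kPa.
W = (P₁V₁−P₂V₂)/(n−1) = (210×20.4−3610×3.49)/0.61 = -13600 J.
ΔU = nCvΔT = 0.967×20.8×(1570−533) = 20700 J.
Q = ΔU + W = 7140 J.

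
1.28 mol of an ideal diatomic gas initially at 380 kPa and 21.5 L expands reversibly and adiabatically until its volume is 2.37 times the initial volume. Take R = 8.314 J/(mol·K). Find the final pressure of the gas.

114 kPa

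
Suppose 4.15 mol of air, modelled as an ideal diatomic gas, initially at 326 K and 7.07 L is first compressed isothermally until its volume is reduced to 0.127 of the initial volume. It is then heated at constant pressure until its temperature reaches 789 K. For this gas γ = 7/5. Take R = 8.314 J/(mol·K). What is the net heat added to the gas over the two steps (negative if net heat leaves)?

P₁ = nRT₁/V₁ = 4.15×8.314×326/7.07 = 1590 kPa.
Step 1 — Isothermal: T stays 326 K; PV = const ⇒ V₂ = 0.898 L, P₂ = 12500 kPa.
ΔU = 0 (ideal gas, T constant).
W = nRT ln(V₂/V₁) = 4.15×8.314×326×ln(0.127) = -23200 J.
Q = ΔU + W = -23200 J.
State after step 1: P = 12500 kPa, V = 0.898 L, T = 326 K.
Step 2 — Isobaric: P stays 12500 kPa; V/T = const ⇒ T₂ = 789 K, V₂ = 2.17 L.
W = PΔV = 12500×(2.17−0.898) kPa·L = 16000 J.
ΔU = nCvΔT = 4.15×20.8×(789−326) = 39900 J.
Q = ΔU + W = nCpΔT = 55900 J.
Net over both steps: W = -7240 J, Q = 32700 J, ΔU = 39900 J.

32700 J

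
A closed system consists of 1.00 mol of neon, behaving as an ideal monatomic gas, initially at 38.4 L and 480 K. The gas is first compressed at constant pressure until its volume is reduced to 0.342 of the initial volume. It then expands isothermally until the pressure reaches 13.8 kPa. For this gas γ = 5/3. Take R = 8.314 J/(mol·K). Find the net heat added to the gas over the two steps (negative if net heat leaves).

-3810 J

P₁ = nRT₁/V₁ = 1.00×8.314×480/38.4 = 104 kPa.
Step 1 — Isobaric: P stays 104 kPa; V/T = const ⇒ T₂ = 164 K, V₂ = 13.1 L.
W = PΔV = 104×(13.1−38.4) kPa·L = -2630 J.
ΔU = nCvΔT = 1.00×12.5×(164−480) = -3940 J.
Q = ΔU + W = nCpΔT = -6560 J.
State after step 1: P = 104 kPa, V = 13.1 L, T = 164 K.
Step 2 — Isothermal: T stays 164 K; PV = const ⇒ V₂ = 98.9 L, P₂ = 13.8 kPa.
ΔU = 0 (ideal gas, T constant).
W = nRT ln(V₂/V₁) = 1.00×8.314×164×ln(7.53) = 2760 J.
Q = ΔU + W = 2760 J.
Net over both steps: W = 130 J, Q = -3810 J, ΔU = -3940 J.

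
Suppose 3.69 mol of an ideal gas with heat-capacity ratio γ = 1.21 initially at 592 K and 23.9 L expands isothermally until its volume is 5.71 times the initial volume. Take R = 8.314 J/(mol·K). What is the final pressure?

133 kPa

P₁ = nRT₁/V₁ = 3.69×8.314×592/23.9 = 760 kPa.
Isothermal: T stays 592 K; PV = const ⇒ V₂ = 136 L, P₂ = 133 kPa.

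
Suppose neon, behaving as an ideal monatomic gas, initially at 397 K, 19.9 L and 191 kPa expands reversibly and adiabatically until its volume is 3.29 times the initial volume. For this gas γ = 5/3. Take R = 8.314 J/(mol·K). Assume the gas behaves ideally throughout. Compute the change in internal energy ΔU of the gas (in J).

-3120 J

n = P₁V₁/(RT₁) = 191×19.9/(8.314×397) = 1.15 mol.
Adiabatic: TV^(γ−1) = const ⇒ T₂ = 397×(0.304)^0.667 = 179 K; PV^γ = const ⇒ P₂ = 26.2 kPa.
For an ideal gas ΔU = nCvΔT with Cv = (3/2)R = 12.5 J/(mol·K).
ΔU = 1.15×12.5×(179−397) = -3120 J.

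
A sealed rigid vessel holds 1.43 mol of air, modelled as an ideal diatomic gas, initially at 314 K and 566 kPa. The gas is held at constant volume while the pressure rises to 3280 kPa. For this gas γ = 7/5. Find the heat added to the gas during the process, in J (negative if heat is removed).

V₁ = nRT₁/P₁ = 1.43×8.314×314/566 = 6.60 L.
Isochoric: V stays 6.60 L; P/T = const ⇒ T₂ = 1820 K, P₂ = 3280 kPa.
W = 0 (no volume change).
ΔU = nCvΔT = 1.43×20.8×(1820−314) = 44800 J.
Q = ΔU = 44800 J.

44800 J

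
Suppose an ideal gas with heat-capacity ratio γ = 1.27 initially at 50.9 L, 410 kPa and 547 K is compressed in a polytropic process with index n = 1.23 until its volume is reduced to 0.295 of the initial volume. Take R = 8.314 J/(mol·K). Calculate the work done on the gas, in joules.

29400 J

n = P₁V₁/(RT₁) = 410×50.9/(8.314×547) = 4.59 mol.
Polytropic n=1.23: T₂ = T₁(V₁/V₂)^(n−1) = 547×(3.39)^0.23 = 724 K; P₂ = P₁(V₁/V₂)^n = 1840 kPa.
W = (P₁V₁−P₂V₂)/(n−1) = (410×50.9−1840×15.0)/0.23 = -29400 J.
Work done on the gas = −W_by = 29400 J.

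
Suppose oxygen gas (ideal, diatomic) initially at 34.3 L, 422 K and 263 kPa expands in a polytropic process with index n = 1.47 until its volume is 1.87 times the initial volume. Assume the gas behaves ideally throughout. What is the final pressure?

Polytropic n=1.47: T₂ = T₁(V₁/V₂)^(n−1) = 422×(0.535)^0.47 = 314 K; P₂ = P₁(V₁/V₂)^n = 105 kPa.

105 kPa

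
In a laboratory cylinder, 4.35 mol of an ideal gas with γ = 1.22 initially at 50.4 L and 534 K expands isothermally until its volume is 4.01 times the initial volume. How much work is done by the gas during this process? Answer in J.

26800 J

P₁ = nRT₁/V₁ = 4.35×8.314×534/50.4 = 383 kPa.
Isothermal: T stays 534 K; PV = const ⇒ V₂ = 202 L, P₂ = 95.6 kPa.
W = nRT ln(V₂/V₁) = 4.35×8.314×534×ln(4.01) = 26800 J.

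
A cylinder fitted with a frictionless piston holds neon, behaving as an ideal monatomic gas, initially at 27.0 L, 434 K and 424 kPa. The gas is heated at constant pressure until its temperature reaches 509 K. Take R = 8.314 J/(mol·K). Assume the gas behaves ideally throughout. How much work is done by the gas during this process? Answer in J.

1980 J

n = P₁V₁/(RT₁) = 424×27.0/(8.314×434) = 3.17 mol.
Isobaric: P stays 424 kPa; V/T = const ⇒ T₂ = 509 K, V₂ = 31.7 L.
W = PΔV = 424×(31.7−27.0) kPa·L = 1980 J.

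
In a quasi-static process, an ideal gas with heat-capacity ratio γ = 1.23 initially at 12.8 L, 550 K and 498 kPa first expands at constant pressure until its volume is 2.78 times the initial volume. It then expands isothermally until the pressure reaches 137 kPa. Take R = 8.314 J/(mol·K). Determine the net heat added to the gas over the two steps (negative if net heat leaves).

83500 J

n = P₁V₁/(RT₁) = 498×12.8/(8.314×550) = 1.39 mol.
Step 1 — Isobaric: P stays 498 kPa; V/T = const ⇒ T₂ = 1530 K, V₂ = 35.6 L.
W = PΔV = 498×(35.6−12.8) kPa·L = 11300 J.
ΔU = nCvΔT = 1.39×36.1×(1530−550) = 49300 J.
Q = ΔU + W = nCpΔT = 60700 J.
State after step 1: P = 498 kPa, V = 35.6 L, T = 1530 K.
Step 2 — Isothermal: T stays 1530 K; PV = const ⇒ V₂ = 129 L, P₂ = 137 kPa.
ΔU = 0 (ideal gas, T constant).
W = nRT ln(V₂/V₁) = 1.39×8.314×1530×ln(3.64) = 22900 J.
Q = ΔU + W = 22900 J.
Net over both steps: W = 34200 J, Q = 83500 J, ΔU = 49300 J.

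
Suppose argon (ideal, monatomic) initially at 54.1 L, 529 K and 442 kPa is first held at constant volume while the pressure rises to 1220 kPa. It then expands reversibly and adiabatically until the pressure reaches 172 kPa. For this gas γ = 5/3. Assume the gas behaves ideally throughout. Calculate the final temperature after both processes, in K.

667 K

n = P₁V₁/(RT₁) = 442×54.1/(8.314×529) = 5.44 mol.
Step 1 — Isochoric: V stays 54.1 L; P/T = const ⇒ T₂ = 1460 K, P₂ = 1220 kPa.
W = 0 (no volume change).
ΔU = nCvΔT = 5.44×12.5×(1460−529) = 63100 J.
Q = ΔU = 63100 J.
State after step 1: P = 1220 kPa, V = 54.1 L, T = 1460 K.
Step 2 — Adiabatic: T₂/T₁ = (P₂/P₁)^((γ−1)/γ) ⇒ T₂ = 1460×(0.141)^0.400 = 667 K; V₂ = 175 L.
ΔU = nCvΔT = 5.44×12.5×(667−1460) = -53800 J.
Q = 0 for an adiabatic process, so W = −ΔU = 53800 J.
Net over both steps: W = 53800 J, Q = 63100 J, ΔU = 9350 J.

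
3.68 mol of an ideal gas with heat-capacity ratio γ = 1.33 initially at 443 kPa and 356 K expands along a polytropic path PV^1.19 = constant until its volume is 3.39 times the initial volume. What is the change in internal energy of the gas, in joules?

V₁ = nRT₁/P₁ = 3.68×8.314×356/443 = 24.6 L.
Polytropic n=1.19: T₂ = T₁(V₁/V₂)^(n−1) = 356×(0.295)^0.19 = 282 K; P₂ = P₁(V₁/V₂)^n = 104 kPa.
For an ideal gas ΔU = nCvΔT with Cv = R/(γ−1) = 25.2 J/(mol·K).
ΔU = 3.68×25.2×(282−356) = -6830 J.

-6830 J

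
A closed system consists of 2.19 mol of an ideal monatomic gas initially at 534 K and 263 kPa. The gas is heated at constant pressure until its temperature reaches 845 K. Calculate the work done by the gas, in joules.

5660 J

V₁ = nRT₁/P₁ = 2.19×8.314×534/263 = 37.0 L.
Isobaric: P stays 263 kPa; V/T = const ⇒ T₂ = 845 K, V₂ = 58.5 L.
W = PΔV = 263×(58.5−37.0) kPa·L = 5660 J.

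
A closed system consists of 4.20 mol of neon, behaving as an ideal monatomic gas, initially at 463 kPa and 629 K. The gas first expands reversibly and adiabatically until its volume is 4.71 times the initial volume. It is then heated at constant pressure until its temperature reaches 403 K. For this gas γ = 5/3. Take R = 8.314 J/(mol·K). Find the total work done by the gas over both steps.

V₁ = nRT₁/P₁ = 4.20×8.314×629/463 = 47.4 L.
Step 1 — Adiabatic: TV^(γ−1) = const ⇒ T₂ = 629×(0.212)^0.667 = 224 K; PV^γ = const ⇒ P₂ = 35.0 kPa.
ΔU = nCvΔT = 4.20×12.5×(224−629) = -21200 J.
Q = 0 for an adiabatic process, so W = −ΔU = 21200 J.
State after step 1: P = 35.0 kPa, V = 223 L, T = 224 K.
Step 2 — Isobaric: P stays 35.0 kPa; V/T = const ⇒ T₂ = 403 K, V₂ = 402 L.
W = PΔV = 35.0×(402−223) kPa·L = 6260 J.
ΔU = nCvΔT = 4.20×12.5×(403−224) = 9380 J.
Q = ΔU + W = nCpΔT = 15600 J.
Net over both steps: W = 27500 J, Q = 15600 J, ΔU = -11800 J.

27500 J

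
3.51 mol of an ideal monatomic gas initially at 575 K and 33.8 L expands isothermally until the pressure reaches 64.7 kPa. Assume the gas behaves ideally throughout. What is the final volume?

P₁ = nRT₁/V₁ = 3.51×8.314×575/33.8 = 496 kPa.
Isothermal: T stays 575 K; PV = const ⇒ V₂ = 259 L, P₂ = 64.7 kPa.

259 L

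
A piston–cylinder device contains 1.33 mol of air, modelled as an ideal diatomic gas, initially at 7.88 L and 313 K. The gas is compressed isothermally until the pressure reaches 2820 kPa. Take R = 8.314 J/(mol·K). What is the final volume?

P₁ = nRT₁/V₁ = 1.33×8.314×313/7.88 = 439 kPa.
Isothermal: T stays 313 K; PV = const ⇒ V₂ = 1.23 L, P₂ = 2820 kPa.

1.23 L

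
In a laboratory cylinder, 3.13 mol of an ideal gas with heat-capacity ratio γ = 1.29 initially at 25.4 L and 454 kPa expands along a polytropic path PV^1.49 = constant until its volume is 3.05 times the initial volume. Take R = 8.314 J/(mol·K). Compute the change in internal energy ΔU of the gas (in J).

-16700 J

T₁ = P₁V₁/(nR) = 454×25.4/(3.13×8.314) = 443 K.
Polytropic n=1.49: T₂ = T₁(V₁/V₂)^(n−1) = 443×(0.328)^0.49 = 257 K; P₂ = P₁(V₁/V₂)^n = 86.2 kPa.
For an ideal gas ΔU = nCvΔT with Cv = R/(γ−1) = 28.7 J/(mol·K).
ΔU = 3.13×28.7×(257−443) = -16700 J.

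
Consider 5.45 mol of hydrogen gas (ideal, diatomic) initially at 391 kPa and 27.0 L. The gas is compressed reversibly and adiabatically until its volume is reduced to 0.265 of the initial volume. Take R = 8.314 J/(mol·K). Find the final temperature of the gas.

T₁ = P₁V₁/(nR) = 391×27.0/(5.45×8.314) = 233 K.
Adiabatic: TV^(γ−1) = const ⇒ T₂ = 233×(3.77)^0.400 = 396 K; PV^γ = const ⇒ P₂ = 2510 kPa.

396 K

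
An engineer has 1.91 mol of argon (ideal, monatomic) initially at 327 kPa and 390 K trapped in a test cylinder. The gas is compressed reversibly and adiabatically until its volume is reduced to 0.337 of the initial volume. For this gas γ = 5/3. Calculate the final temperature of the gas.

V₁ = nRT₁/P₁ = 1.91×8.314×390/327 = 18.9 L.
Adiabatic: TV^(γ−1) = const ⇒ T₂ = 390×(2.97)^0.667 = 805 K; PV^γ = const ⇒ P₂ = 2000 kPa.

805 K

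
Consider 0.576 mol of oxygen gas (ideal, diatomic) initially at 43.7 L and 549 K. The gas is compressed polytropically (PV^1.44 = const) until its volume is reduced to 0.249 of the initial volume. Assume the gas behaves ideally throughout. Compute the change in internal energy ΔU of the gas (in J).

5540 J

P₁ = nRT₁/V₁ = 0.576×8.314×549/43.7 = 60.2 kPa.
Polytropic n=1.44: T₂ = T₁(V₁/V₂)^(n−1) = 549×(4.02)^0.44 = 1010 K; P₂ = P₁(V₁/V₂)^n = 445 kPa.
For an ideal gas ΔU = nCvΔT with Cv = (5/2)R = 20.8 J/(mol·K).
ΔU = 0.576×20.8×(1010−549) = 5540 J.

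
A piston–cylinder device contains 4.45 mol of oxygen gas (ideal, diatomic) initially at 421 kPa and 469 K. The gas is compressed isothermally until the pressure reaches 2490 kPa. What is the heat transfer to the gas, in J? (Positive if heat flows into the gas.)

-30800 J

V₁ = nRT₁/P₁ = 4.45×8.314×469/421 = 41.2 L.
Isothermal: T stays 469 K; PV = const ⇒ V₂ = 6.97 L, P₂ = 2490 kPa.
ΔU = 0 (ideal gas, T constant).
W = nRT ln(V₂/V₁) = 4.45×8.314×469×ln(0.169) = -30800 J.
Q = ΔU + W = -30800 J.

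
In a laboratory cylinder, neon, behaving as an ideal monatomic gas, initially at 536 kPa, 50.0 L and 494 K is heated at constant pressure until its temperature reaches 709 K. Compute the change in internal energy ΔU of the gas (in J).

17500 J

n = P₁V₁/(RT₁) = 536×50.0/(8.314×494) = 6.53 mol.
Isobaric: P stays 536 kPa; V/T = const ⇒ T₂ = 709 K, V₂ = 71.8 L.
For an ideal gas ΔU = nCvΔT with Cv = (3/2)R = 12.5 J/(mol·K).
ΔU = 6.53×12.5×(709−494) = 17500 J.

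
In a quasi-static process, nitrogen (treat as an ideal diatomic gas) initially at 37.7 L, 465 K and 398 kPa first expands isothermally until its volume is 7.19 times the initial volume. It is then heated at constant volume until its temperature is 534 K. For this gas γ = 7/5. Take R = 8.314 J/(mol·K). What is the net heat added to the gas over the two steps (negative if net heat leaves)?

n = P₁V₁/(RT₁) = 398×37.7/(8.314×465) = 3.88 mol.
Step 1 — Isothermal: T stays 465 K; PV = const ⇒ V₂ = 271 L, P₂ = 55.4 kPa.
ΔU = 0 (ideal gas, T constant).
W = nRT ln(V₂/V₁) = 3.88×8.314×465×ln(7.19) = 29600 J.
Q = ΔU + W = 29600 J.
State after step 1: P = 55.4 kPa, V = 271 L, T = 465 K.
Step 2 — Isochoric: V stays 271 L; P/T = const ⇒ T₂ = 534 K, P₂ = 63.6 kPa.
W = 0 (no volume change).
ΔU = nCvΔT = 3.88×20.8×(534−465) = 5570 J.
Q = ΔU = 5570 J.
Net over both steps: W = 29600 J, Q = 35200 J, ΔU = 5570 J.

35200 J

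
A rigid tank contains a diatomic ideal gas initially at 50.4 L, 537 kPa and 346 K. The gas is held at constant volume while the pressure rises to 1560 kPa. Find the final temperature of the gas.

Isochoric: V stays 50.4 L; P/T = const ⇒ T₂ = 1010 K, P₂ = 1560 kPa.

1010 K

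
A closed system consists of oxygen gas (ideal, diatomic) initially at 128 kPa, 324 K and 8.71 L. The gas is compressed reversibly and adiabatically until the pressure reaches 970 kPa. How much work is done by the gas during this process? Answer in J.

n = P₁V₁/(RT₁) = 128×8.71/(8.314×324) = 0.414 mol.
Adiabatic: T₂/T₁ = (P₂/P₁)^((γ−1)/γ) ⇒ T₂ = 324×(7.58)^0.286 = 578 K; V₂ = 2.05 L.
ΔU = nCvΔT = 0.414×20.8×(578−324) = 2180 J.
Q = 0 for an adiabatic process, so W = −ΔU = -2180 J.

-2180 J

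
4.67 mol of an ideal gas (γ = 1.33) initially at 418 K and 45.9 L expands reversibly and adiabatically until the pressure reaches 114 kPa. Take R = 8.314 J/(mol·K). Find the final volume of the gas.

108 L

P₁ = nRT₁/V₁ = 4.67×8.314×418/45.9 = 354 kPa.
Adiabatic: T₂/T₁ = (P₂/P₁)^((γ−1)/γ) ⇒ T₂ = 418×(0.322)^0.248 = 316 K; V₂ = 108 L.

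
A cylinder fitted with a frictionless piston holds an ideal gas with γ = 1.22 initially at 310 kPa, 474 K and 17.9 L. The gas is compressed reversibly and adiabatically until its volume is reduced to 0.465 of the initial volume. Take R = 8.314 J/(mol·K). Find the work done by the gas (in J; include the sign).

-4630 J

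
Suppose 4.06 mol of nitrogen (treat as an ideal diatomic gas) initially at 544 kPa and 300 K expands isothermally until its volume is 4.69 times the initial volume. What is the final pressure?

V₁ = nRT₁/P₁ = 4.06×8.314×300/544 = 18.6 L.
Isothermal: T stays 300 K; PV = const ⇒ V₂ = 87.3 L, P₂ = 116 kPa.

116 kPa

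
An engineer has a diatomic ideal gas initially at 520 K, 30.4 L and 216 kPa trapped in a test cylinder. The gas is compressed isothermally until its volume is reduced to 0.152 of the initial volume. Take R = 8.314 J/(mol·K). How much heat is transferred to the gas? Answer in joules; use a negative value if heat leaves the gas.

-12400 J

n = P₁V₁/(RT₁) = 216×30.4/(8.314×520) = 1.52 mol.
Isothermal: T stays 520 K; PV = const ⇒ V₂ = 4.62 L, P₂ = 1420 kPa.
ΔU = 0 (ideal gas, T constant).
W = nRT ln(V₂/V₁) = 1.52×8.314×520×ln(0.152) = -12400 J.
Q = ΔU + W = -12400 J.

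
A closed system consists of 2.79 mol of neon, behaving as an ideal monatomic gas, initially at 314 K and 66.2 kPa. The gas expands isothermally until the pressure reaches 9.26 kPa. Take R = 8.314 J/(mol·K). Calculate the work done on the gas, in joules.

V₁ = nRT₁/P₁ = 2.79×8.314×314/66.2 = 110 L.
Isothermal: T stays 314 K; PV = const ⇒ V₂ = 787 L, P₂ = 9.26 kPa.
W = nRT ln(V₂/V₁) = 2.79×8.314×314×ln(7.15) = 14300 J.
Work done on the gas = −W_by = -14300 J.

-14300 J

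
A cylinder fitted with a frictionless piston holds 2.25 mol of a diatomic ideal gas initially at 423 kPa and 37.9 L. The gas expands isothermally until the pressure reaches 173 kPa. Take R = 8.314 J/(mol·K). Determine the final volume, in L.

92.7 L

T₁ = P₁V₁/(nR) = 423×37.9/(2.25×8.314) = 857 K.
Isothermal: T stays 857 K; PV = const ⇒ V₂ = 92.7 L, P₂ = 173 kPa.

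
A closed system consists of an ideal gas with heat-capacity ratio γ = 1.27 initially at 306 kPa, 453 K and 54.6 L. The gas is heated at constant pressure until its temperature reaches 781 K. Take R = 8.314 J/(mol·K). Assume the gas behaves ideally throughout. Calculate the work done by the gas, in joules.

n = P₁V₁/(RT₁) = 306×54.6/(8.314×453) = 4.44 mol.
Isobaric: P stays 306 kPa; V/T = const ⇒ T₂ = 781 K, V₂ = 94.1 L.
W = PΔV = 306×(94.1−54.6) kPa·L = 12100 J.

12100 J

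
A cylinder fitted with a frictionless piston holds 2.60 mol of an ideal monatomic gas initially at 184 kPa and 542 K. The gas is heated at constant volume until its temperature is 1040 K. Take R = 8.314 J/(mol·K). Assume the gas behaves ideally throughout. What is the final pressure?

353 kPa

V₁ = nRT₁/P₁ = 2.60×8.314×542/184 = 63.7 L.
Isochoric: V stays 63.7 L; P/T = const ⇒ T₂ = 1040 K, P₂ = 353 kPa.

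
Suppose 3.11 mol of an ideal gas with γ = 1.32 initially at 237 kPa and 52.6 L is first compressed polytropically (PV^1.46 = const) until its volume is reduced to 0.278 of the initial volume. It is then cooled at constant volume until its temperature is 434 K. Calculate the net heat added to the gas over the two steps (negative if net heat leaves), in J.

-25600 J

T₁ = P₁V₁/(nR) = 237×52.6/(3.11×8.314) = 482 K.
Step 1 — Polytropic n=1.46: T₂ = T₁(V₁/V₂)^(n−1) = 482×(3.60)^0.46 = 869 K; P₂ = P₁(V₁/V₂)^n = 1540 kPa.
W = (P₁V₁−P₂V₂)/(n−1) = (237×52.6−1540×14.6)/0.46 = -21700 J.
ΔU = nCvΔT = 3.11×26.0×(869−482) = 31200 J.
Q = ΔU + W = 9510 J.
State after step 1: P = 1540 kPa, V = 14.6 L, T = 869 K.
Step 2 — Isochoric: V stays 14.6 L; P/T = const ⇒ T₂ = 434 K, P₂ = 767 kPa.
W = 0 (no volume change).
ΔU = nCvΔT = 3.11×26.0×(434−869) = -35100 J.
Q = ΔU = -35100 J.
Net over both steps: W = -21700 J, Q = -25600 J, ΔU = -3890 J.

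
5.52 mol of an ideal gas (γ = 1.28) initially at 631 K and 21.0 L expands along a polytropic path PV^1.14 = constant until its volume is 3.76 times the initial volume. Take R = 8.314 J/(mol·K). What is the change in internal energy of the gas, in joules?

-17500 J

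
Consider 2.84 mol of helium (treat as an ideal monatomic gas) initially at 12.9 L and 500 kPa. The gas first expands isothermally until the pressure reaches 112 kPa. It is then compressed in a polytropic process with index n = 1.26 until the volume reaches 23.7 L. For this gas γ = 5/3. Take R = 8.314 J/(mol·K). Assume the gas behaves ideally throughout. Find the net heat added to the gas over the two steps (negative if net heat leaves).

T₁ = P₁V₁/(nR) = 500×12.9/(2.84×8.314) = 273 K.
Step 1 — Isothermal: T stays 273 K; PV = const ⇒ V₂ = 57.6 L, P₂ = 112 kPa.
ΔU = 0 (ideal gas, T constant).
W = nRT ln(V₂/V₁) = 2.84×8.314×273×ln(4.46) = 9650 J.
Q = ΔU + W = 9650 J.
State after step 1: P = 112 kPa, V = 57.6 L, T = 273 K.
Step 2 — Polytropic n=1.26: T₂ = T₁(V₁/V₂)^(n−1) = 273×(2.43)^0.26 = 344 K; P₂ = P₁(V₁/V₂)^n = 343 kPa.
W = (P₁V₁−P₂V₂)/(n−1) = (112×57.6−343×23.7)/0.26 = -6440 J.
ΔU = nCvΔT = 2.84×12.5×(344−273) = 2510 J.
Q = ΔU + W = -3930 J.
Net over both steps: W = 3210 J, Q = 5720 J, ΔU = 2510 J.

5720 J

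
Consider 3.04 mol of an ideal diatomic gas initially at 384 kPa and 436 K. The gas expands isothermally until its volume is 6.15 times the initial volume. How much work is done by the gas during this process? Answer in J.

20000 J

V₁ = nRT₁/P₁ = 3.04×8.314×436/384 = 28.7 L.
Isothermal: T stays 436 K; PV = const ⇒ V₂ = 176 L, P₂ = 62.4 kPa.
W = nRT ln(V₂/V₁) = 3.04×8.314×436×ln(6.15) = 20000 J.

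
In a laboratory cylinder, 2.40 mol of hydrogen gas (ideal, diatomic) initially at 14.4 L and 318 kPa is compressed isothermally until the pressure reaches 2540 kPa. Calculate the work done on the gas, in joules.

9510 J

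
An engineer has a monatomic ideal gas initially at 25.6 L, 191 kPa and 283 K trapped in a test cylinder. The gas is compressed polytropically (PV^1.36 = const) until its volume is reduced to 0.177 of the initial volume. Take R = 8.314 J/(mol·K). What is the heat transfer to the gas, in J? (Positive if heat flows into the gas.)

-5410 J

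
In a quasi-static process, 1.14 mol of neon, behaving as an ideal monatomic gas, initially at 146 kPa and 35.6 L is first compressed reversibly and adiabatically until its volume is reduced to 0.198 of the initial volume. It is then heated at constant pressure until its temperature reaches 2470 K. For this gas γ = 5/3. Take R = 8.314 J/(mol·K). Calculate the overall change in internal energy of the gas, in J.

27300 J

T₁ = P₁V₁/(nR) = 146×35.6/(1.14×8.314) = 548 K.
Step 1 — Adiabatic: TV^(γ−1) = const ⇒ T₂ = 548×(5.05)^0.667 = 1610 K; PV^γ = const ⇒ P₂ = 2170 kPa.
ΔU = nCvΔT = 1.14×12.5×(1610−548) = 15200 J.
Q = 0 for an adiabatic process, so W = −ΔU = -15200 J.
State after step 1: P = 2170 kPa, V = 7.05 L, T = 1610 K.
Step 2 — Isobaric: P stays 2170 kPa; V/T = const ⇒ T₂ = 2470 K, V₂ = 10.8 L.
W = PΔV = 2170×(10.8−7.05) kPa·L = 8110 J.
ΔU = nCvΔT = 1.14×12.5×(2470−1610) = 12200 J.
Q = ΔU + W = nCpΔT = 20300 J.
Net over both steps: W = -7040 J, Q = 20300 J, ΔU = 27300 J.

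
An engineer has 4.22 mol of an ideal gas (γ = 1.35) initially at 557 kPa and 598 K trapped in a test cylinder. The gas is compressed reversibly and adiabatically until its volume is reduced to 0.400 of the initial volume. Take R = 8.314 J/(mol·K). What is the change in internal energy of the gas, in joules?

V₁ = nRT₁/P₁ = 4.22×8.314×598/557 = 37.7 L.
Adiabatic: TV^(γ−1) = const ⇒ T₂ = 598×(2.50)^0.350 = 824 K; PV^γ = const ⇒ P₂ = 1920 kPa.
For an ideal gas ΔU = nCvΔT with Cv = R/(γ−1) = 23.8 J/(mol·K).
ΔU = 4.22×23.8×(824−598) = 22700 J.

22700 J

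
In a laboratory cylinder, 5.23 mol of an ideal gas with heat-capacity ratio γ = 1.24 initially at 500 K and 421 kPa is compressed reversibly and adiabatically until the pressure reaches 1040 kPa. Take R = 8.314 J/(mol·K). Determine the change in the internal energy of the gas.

17300 J

V₁ = nRT₁/P₁ = 5.23×8.314×500/421 = 51.6 L.
Adiabatic: T₂/T₁ = (P₂/P₁)^((γ−1)/γ) ⇒ T₂ = 500×(2.47)^0.194 = 596 K; V₂ = 24.9 L.
For an ideal gas ΔU = nCvΔT with Cv = R/(γ−1) = 34.6 J/(mol·K).
ΔU = 5.23×34.6×(596−500) = 17300 J.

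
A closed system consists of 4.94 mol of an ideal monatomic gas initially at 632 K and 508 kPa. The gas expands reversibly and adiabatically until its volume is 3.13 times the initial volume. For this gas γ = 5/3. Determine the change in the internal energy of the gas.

V₁ = nRT₁/P₁ = 4.94×8.314×632/508 = 51.1 L.
Adiabatic: TV^(γ−1) = const ⇒ T₂ = 632×(0.319)^0.667 = 295 K; PV^γ = const ⇒ P₂ = 75.9 kPa.
For an ideal gas ΔU = nCvΔT with Cv = (3/2)R = 12.5 J/(mol·K).
ΔU = 4.94×12.5×(295−632) = -20700 J.

-20700 J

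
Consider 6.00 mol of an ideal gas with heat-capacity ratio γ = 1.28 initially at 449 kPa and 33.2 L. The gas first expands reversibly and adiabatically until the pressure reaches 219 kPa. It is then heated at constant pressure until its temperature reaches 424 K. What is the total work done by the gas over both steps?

T₁ = P₁V₁/(nR) = 449×33.2/(6.00×8.314) = 299 K.
Step 1 — Adiabatic: T₂/T₁ = (P₂/P₁)^((γ−1)/γ) ⇒ T₂ = 299×(0.488)^0.219 = 255 K; V₂ = 58.2 L.
ΔU = nCvΔT = 6.00×29.7×(255−299) = -7740 J.
Q = 0 for an adiabatic process, so W = −ΔU = 7740 J.
State after step 1: P = 219 kPa, V = 58.2 L, T = 255 K.
Step 2 — Isobaric: P stays 219 kPa; V/T = const ⇒ T₂ = 424 K, V₂ = 96.6 L.
W = PΔV = 219×(96.6−58.2) kPa·L = 8410 J.
ΔU = nCvΔT = 6.00×29.7×(424−255) = 30000 J.
Q = ΔU + W = nCpΔT = 38400 J.
Net over both steps: W = 16100 J, Q = 38400 J, ΔU = 22300 J.

16100 J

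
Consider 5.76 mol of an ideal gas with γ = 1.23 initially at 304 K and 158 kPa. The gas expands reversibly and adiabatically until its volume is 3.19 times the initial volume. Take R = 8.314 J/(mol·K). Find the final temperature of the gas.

233 K

V₁ = nRT₁/P₁ = 5.76×8.314×304/158 = 92.1 L.
Adiabatic: TV^(γ−1) = const ⇒ T₂ = 304×(0.313)^0.230 = 233 K; PV^γ = const ⇒ P₂ = 37.9 kPa.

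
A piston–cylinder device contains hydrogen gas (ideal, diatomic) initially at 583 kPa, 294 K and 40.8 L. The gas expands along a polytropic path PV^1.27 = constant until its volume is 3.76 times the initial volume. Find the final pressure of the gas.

Polytropic n=1.27: T₂ = T₁(V₁/V₂)^(n−1) = 294×(0.266)^0.27 = 206 K; P₂ = P₁(V₁/V₂)^n = 108 kPa.

108 kPa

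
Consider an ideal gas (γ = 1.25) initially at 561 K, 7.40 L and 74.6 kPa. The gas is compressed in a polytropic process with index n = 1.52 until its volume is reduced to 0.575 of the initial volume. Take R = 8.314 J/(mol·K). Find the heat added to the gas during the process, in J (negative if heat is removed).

382 J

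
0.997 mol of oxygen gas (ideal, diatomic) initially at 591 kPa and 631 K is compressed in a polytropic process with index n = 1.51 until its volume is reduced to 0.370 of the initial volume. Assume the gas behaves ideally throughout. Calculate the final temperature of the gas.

V₁ = nRT₁/P₁ = 0.997×8.314×631/591 = 8.85 L.
Polytropic n=1.51: T₂ = T₁(V₁/V₂)^(n−1) = 631×(2.70)^0.51 = 1050 K; P₂ = P₁(V₁/V₂)^n = 2650 kPa.

1050 K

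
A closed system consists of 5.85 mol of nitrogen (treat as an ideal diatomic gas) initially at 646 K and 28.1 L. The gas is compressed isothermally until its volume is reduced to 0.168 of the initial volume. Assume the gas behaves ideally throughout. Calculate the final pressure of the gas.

6660 kPa

P₁ = nRT₁/V₁ = 5.85×8.314×646/28.1 = 1120 kPa.
Isothermal: T stays 646 K; PV = const ⇒ V₂ = 4.72 L, P₂ = 6660 kPa.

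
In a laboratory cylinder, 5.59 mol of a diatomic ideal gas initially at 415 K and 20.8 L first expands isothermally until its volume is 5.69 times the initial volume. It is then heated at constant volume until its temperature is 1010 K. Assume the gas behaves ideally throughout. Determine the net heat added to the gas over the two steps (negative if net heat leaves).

103000 J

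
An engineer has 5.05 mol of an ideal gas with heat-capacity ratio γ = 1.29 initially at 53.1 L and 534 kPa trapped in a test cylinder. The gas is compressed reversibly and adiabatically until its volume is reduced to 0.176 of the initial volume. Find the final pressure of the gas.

T₁ = P₁V₁/(nR) = 534×53.1/(5.05×8.314) = 675 K.
Adiabatic: TV^(γ−1) = const ⇒ T₂ = 675×(5.68)^0.290 = 1120 K; PV^γ = const ⇒ P₂ = 5020 kPa.

5020 kPa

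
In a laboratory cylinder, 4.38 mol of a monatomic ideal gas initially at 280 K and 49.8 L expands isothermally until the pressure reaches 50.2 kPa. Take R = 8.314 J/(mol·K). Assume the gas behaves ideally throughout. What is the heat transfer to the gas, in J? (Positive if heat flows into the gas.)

14300 J

P₁ = nRT₁/V₁ = 4.38×8.314×280/49.8 = 205 kPa.
Isothermal: T stays 280 K; PV = const ⇒ V₂ = 203 L, P₂ = 50.2 kPa.
ΔU = 0 (ideal gas, T constant).
W = nRT ln(V₂/V₁) = 4.38×8.314×280×ln(4.08) = 14300 J.
Q = ΔU + W = 14300 J.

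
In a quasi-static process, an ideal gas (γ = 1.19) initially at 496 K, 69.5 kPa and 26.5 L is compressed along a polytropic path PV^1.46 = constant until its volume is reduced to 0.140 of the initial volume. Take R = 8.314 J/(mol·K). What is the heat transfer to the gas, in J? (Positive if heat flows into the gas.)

8370 J

n = P₁V₁/(RT₁) = 69.5×26.5/(8.314×496) = 0.447 mol.
Polytropic n=1.46: T₂ = T₁(V₁/V₂)^(n−1) = 496×(7.14)^0.46 = 1230 K; P₂ = P₁(V₁/V₂)^n = 1230 kPa.
W = (P₁V₁−P₂V₂)/(n−1) = (69.5×26.5−1230×3.71)/0.46 = -5890 J.
ΔU = nCvΔT = 0.447×43.8×(1230−496) = 14300 J.
Q = ΔU + W = 8370 J.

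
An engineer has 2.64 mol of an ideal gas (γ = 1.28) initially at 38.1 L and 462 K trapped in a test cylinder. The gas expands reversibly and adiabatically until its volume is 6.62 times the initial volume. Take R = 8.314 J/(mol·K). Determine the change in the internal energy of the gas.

-14900 J

P₁ = nRT₁/V₁ = 2.64×8.314×462/38.1 = 266 kPa.
Adiabatic: TV^(γ−1) = const ⇒ T₂ = 462×(0.151)^0.280 = 272 K; PV^γ = const ⇒ P₂ = 23.7 kPa.
For an ideal gas ΔU = nCvΔT with Cv = R/(γ−1) = 29.7 J/(mol·K).
ΔU = 2.64×29.7×(272−462) = -14900 J.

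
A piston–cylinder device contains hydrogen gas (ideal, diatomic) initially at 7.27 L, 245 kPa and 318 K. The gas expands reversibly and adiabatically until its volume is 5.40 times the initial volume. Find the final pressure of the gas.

23.1 kPa

Adiabatic: TV^(γ−1) = const ⇒ T₂ = 318×(0.185)^0.400 = 162 K; PV^γ = const ⇒ P₂ = 23.1 kPa.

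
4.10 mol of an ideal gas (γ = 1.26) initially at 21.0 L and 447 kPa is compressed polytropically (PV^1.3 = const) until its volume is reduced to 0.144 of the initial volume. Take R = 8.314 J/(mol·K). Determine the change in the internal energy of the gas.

28500 J

T₁ = P₁V₁/(nR) = 447×21.0/(4.10×8.314) = 275 K.
Polytropic n=1.3: T₂ = T₁(V₁/V₂)^(n−1) = 275×(6.94)^0.30 = 493 K; P₂ = P₁(V₁/V₂)^n = 5550 kPa.
For an ideal gas ΔU = nCvΔT with Cv = R/(γ−1) = 32.0 J/(mol·K).
ΔU = 4.10×32.0×(493−275) = 28500 J.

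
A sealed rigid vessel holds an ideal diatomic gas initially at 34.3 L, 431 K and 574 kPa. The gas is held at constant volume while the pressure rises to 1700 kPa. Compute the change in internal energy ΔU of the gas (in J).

96600 J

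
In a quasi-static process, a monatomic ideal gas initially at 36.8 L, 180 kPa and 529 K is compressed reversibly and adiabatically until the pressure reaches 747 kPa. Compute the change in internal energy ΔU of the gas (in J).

7620 J

n = P₁V₁/(RT₁) = 180×36.8/(8.314×529) = 1.51 mol.
Adiabatic: T₂/T₁ = (P₂/P₁)^((γ−1)/γ) ⇒ T₂ = 529×(4.15)^0.400 = 935 K; V₂ = 15.7 L.
For an ideal gas ΔU = nCvΔT with Cv = (3/2)R = 12.5 J/(mol·K).
ΔU = 1.51×12.5×(935−529) = 7620 J.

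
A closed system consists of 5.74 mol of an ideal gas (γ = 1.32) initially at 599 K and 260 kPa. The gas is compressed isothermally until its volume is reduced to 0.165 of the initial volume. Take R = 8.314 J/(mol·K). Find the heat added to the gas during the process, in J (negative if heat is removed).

-51500 J

V₁ = nRT₁/P₁ = 5.74×8.314×599/260 = 110 L.
Isothermal: T stays 599 K; PV = const ⇒ V₂ = 18.1 L, P₂ = 1580 kPa.
ΔU = 0 (ideal gas, T constant).
W = nRT ln(V₂/V₁) = 5.74×8.314×599×ln(0.165) = -51500 J.
Q = ΔU + W = -51500 J.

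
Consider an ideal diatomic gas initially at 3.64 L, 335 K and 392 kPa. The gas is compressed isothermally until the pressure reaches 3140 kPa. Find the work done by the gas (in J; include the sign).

n = P₁V₁/(RT₁) = 392×3.64/(8.314×335) = 0.512 mol.
Isothermal: T stays 335 K; PV = const ⇒ V₂ = 0.454 L, P₂ = 3140 kPa.
W = nRT ln(V₂/V₁) = 0.512×8.314×335×ln(0.125) = -2970 J.

-2970 J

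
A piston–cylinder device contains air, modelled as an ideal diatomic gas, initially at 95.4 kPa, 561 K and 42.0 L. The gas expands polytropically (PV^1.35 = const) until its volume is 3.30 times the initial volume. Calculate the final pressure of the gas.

19.0 kPa

Polytropic n=1.35: T₂ = T₁(V₁/V₂)^(n−1) = 561×(0.303)^0.35 = 369 K; P₂ = P₁(V₁/V₂)^n = 19.0 kPa.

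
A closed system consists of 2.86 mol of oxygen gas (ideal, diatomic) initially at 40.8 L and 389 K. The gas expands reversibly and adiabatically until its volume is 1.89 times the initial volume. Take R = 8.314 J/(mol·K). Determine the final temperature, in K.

P₁ = nRT₁/V₁ = 2.86×8.314×389/40.8 = 227 kPa.
Adiabatic: TV^(γ−1) = const ⇒ T₂ = 389×(0.529)^0.400 = 302 K; PV^γ = const ⇒ P₂ = 93.0 kPa.

302 K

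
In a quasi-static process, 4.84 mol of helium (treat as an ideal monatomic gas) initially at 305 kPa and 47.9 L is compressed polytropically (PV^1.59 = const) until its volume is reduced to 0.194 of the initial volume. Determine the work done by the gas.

-40400 J

T₁ = P₁V₁/(nR) = 305×47.9/(4.84×8.314) = 363 K.
Polytropic n=1.59: T₂ = T₁(V₁/V₂)^(n−1) = 363×(5.15)^0.59 = 955 K; P₂ = P₁(V₁/V₂)^n = 4140 kPa.
W = (P₁V₁−P₂V₂)/(n−1) = (305×47.9−4140×9.29)/0.59 = -40400 J.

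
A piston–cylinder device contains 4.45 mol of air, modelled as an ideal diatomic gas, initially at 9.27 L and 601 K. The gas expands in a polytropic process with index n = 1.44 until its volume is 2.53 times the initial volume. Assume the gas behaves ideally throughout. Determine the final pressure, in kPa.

630 kPa

P₁ = nRT₁/V₁ = 4.45×8.314×601/9.27 = 2400 kPa.
Polytropic n=1.44: T₂ = T₁(V₁/V₂)^(n−1) = 601×(0.395)^0.44 = 399 K; P₂ = P₁(V₁/V₂)^n = 630 kPa.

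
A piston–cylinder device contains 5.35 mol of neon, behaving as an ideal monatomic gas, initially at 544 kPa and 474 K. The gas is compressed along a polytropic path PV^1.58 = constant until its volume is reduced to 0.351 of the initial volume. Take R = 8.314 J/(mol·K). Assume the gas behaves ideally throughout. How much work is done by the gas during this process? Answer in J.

-30400 J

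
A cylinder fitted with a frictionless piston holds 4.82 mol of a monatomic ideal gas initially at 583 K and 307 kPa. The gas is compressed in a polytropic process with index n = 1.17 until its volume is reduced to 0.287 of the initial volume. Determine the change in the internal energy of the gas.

8280 J

V₁ = nRT₁/P₁ = 4.82×8.314×583/307 = 76.1 L.
Polytropic n=1.17: T₂ = T₁(V₁/V₂)^(n−1) = 583×(3.48)^0.17 = 721 K; P₂ = P₁(V₁/V₂)^n = 1320 kPa.
For an ideal gas ΔU = nCvΔT with Cv = (3/2)R = 12.5 J/(mol·K).
ΔU = 4.82×12.5×(721−583) = 8280 J.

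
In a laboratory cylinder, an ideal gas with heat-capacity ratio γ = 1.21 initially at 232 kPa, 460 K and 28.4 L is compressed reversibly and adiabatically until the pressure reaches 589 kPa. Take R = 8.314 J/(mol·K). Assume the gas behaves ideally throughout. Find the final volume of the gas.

Adiabatic: T₂/T₁ = (P₂/P₁)^((γ−1)/γ) ⇒ T₂ = 460×(2.54)^0.174 = 541 K; V₂ = 13.1 L.

13.1 L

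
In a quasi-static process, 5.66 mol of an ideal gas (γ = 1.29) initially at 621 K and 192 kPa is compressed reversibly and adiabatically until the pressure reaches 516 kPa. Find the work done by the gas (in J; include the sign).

-25100 J

V₁ = nRT₁/P₁ = 5.66×8.314×621/192 = 152 L.
Adiabatic: T₂/T₁ = (P₂/P₁)^((γ−1)/γ) ⇒ T₂ = 621×(2.69)^0.225 = 776 K; V₂ = 70.7 L.
ΔU = nCvΔT = 5.66×28.7×(776−621) = 25100 J.
Q = 0 for an adiabatic process, so W = −ΔU = -25100 J.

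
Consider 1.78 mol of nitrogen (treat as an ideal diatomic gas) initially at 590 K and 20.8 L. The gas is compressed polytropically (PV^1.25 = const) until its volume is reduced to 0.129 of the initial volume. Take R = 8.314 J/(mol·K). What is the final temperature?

984 K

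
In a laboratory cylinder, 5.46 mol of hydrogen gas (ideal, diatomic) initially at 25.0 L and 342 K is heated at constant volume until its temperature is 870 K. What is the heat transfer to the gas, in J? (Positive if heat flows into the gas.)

59900 J

P₁ = nRT₁/V₁ = 5.46×8.314×342/25.0 = 621 kPa.
Isochoric: V stays 25.0 L; P/T = const ⇒ T₂ = 870 K, P₂ = 1580 kPa.
W = 0 (no volume change).
ΔU = nCvΔT = 5.46×20.8×(870−342) = 59900 J.
Q = ΔU = 59900 J.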